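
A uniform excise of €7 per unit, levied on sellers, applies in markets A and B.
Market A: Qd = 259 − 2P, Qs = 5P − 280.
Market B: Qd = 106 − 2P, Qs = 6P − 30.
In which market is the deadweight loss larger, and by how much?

Market A: pre-tax P* = €77, Q* = 105; post-tax Q = 95; deadweight loss = €35.
Market B: pre-tax P* = €17, Q* = 72; post-tax Q = 61.5; deadweight loss = €36.75.
Difference: €35 vs €36.75 → market B is larger by €1.75.

Market B, by €1.75.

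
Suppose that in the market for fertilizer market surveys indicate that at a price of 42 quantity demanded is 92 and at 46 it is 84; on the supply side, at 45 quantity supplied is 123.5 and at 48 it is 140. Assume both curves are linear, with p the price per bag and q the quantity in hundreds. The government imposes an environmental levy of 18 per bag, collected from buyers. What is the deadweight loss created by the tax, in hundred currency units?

Demand slope: (84 − 92)/(46 − 42) = -2, so qd = 176 − 2p.
Supply slope: (140 − 123.5)/(48 − 45) = 5.5, so qs = 5.5p − 124.
Without the tax, 176 − 2p = 5.5p − 124 gives 7.5p = 300, so p* = 40 and q* = 96.
With the tax collected from buyers, demand (in seller-price terms) shifts: qd = 176 − 2(p + 18).
Solving gives q = 69.6 with buyers paying 53.2 and suppliers receiving 35.2 (the 18 wedge).
Quantity falls by |ΔQ| = |96 − 69.6| = 26.4.
DWL = ½ · t · |ΔQ| = ½ · 18 · 26.4 = 237.6.

Deadweight loss = 237.6 hundred.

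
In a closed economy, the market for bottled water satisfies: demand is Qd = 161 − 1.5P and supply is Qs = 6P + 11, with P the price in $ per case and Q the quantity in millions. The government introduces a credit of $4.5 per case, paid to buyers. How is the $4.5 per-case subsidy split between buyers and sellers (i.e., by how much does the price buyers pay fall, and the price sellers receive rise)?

Buyers gain $3.6 per case; sellers gain $0.9 per case.

Before the subsidy: set 161 − 1.5P = 6P + 11 → P* = $20, Q* = 131.
With a per-unit subsidy paid to buyers, each effectively pays P − 4.5, so demand becomes Qd = 161 − 1.5(P − 4.5).
Solving gives Q = 136.4 with buyers paying $16.4 and sellers receiving $20.9 (the $4.5 wedge).
Gain to buyers: $3.6; to sellers: $0.9. (They sum to $4.5.)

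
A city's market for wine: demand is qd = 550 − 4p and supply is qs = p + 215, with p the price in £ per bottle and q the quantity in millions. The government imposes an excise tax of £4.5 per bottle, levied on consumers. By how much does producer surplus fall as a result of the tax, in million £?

Before the tax: set 550 − 4p = p + 215 → p* = £67, q* = 282.
With the tax collected from consumers, demand (in seller-price terms) shifts: qd = 550 − 4(p + 4.5).
New equilibrium: consumers pay £67.9, sellers receive £63.4, q = 278.4. (Wedge: pb − ps = 4.5.)
ΔPS is the trapezoid between Q = 278.4 and Q = 282 of height £3.6: ½ · (282 + 278.4) · 3.6 = £1008.72.

Producer surplus falls by £1008.72 million.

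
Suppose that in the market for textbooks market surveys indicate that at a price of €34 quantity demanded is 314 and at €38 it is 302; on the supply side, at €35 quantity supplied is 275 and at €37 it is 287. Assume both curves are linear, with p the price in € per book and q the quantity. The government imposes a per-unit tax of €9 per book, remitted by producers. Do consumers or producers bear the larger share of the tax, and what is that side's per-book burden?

Consumers bear the larger share: €6 per book.

Demand slope: (302 − 314)/(38 − 34) = -3, so qd = 416 − 3p.
Supply slope: (287 − 275)/(37 − 35) = 6, so qs = 6p + 65.
Without the tax, 416 − 3p = 6p + 65 gives 9p = 351, so p* = €39 and q* = 299.
With the tax collected from producers, supply shifts: qs = 6(p − 9) + 65.
Solving gives q = 281 with consumers paying €45 and producers receiving €36 (the €9 wedge).
Per-book burden: consumers €6, producers €3.
Consumers take the larger share because demand is less price-elastic here (demand slope 3 vs supply slope 6).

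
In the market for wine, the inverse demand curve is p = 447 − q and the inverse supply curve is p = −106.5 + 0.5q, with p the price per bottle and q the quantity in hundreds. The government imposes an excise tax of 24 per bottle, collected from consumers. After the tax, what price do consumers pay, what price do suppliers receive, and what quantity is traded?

Rewrite in direct form: qd = 447 − p and qs = 2p + 213.
Without the tax, 447 − p = 2p + 213 gives 3p = 234, so p* = 78 and q* = 369.
With the tax collected from consumers, demand (in seller-price terms) shifts: qd = 447 − (p + 24).
Solving gives q = 353 with consumers paying 94 and suppliers receiving 70 (the 24 wedge).

Consumers pay 94; suppliers receive 70; quantity = 353.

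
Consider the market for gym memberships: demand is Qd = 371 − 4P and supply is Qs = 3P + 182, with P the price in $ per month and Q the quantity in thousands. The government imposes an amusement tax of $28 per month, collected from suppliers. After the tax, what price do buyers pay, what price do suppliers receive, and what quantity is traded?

Before the tax: set 371 − 4P = 3P + 182 → P* = $27, Q* = 263.
With the tax collected from suppliers, supply shifts: Qs = 3(P − 28) + 182.
New equilibrium: buyers pay $39, suppliers receive $11, Q = 215. (Wedge: Pb − Ps = 28.)
The less price-elastic side of the market bears the larger share of a per-unit tax.

Buyers pay $39; suppliers receive $11; quantity = 215.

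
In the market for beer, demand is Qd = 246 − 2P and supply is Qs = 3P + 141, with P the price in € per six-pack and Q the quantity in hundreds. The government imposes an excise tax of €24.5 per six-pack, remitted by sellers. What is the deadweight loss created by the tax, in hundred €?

Deadweight loss = €360.15 hundred.

Without the tax, 246 − 2P = 3P + 141 gives 5P = 105, so P* = €21 and Q* = 204.
With the tax collected from sellers, supply shifts: Qs = 3(P − 24.5) + 141.
New equilibrium: buyers pay €35.7, sellers receive €11.2, Q = 174.6. (Wedge: Pb − Ps = 24.5.)
Quantity falls by |ΔQ| = |204 − 174.6| = 29.4.
DWL = ½ · t · |ΔQ| = ½ · 24.5 · 29.4 = €360.15.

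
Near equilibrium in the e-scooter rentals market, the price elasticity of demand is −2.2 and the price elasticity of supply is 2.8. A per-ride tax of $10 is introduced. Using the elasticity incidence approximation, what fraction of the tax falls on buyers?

Buyers' share ≈ 0.56.

Incidence ratio: buyers' share ≈ εs / (εs + |εd|) = 2.8 / (2.8 + 2.2) = 0.56.
Supply is the more elastic side, so buyers bear the larger share.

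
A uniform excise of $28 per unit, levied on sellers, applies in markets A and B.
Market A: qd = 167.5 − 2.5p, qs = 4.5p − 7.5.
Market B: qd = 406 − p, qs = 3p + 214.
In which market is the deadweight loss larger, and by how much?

Market A: pre-tax p* = $25, q* = 105; post-tax q = 60; deadweight loss = $630.
Market B: pre-tax p* = $48, q* = 358; post-tax q = 337; deadweight loss = $294.
Difference: $630 vs $294 → market A is larger by $336.

Market A, by $336.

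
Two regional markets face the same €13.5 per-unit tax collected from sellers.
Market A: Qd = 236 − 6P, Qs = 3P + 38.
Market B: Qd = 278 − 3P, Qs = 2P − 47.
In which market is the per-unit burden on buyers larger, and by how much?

Market B, by €0.9.

Market A: pre-tax P* = €22, Q* = 104; post-tax Q = 77; per-unit burden on buyers = €4.5.
Market B: pre-tax P* = €65, Q* = 83; post-tax Q = 66.8; per-unit burden on buyers = €5.4.
Difference: €4.5 vs €5.4 → market B is larger by €0.9.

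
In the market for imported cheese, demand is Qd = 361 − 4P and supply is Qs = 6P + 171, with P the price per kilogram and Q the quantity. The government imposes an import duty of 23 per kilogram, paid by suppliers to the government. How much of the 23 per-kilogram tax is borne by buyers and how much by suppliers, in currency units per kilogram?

Before the tax: set 361 − 4P = 6P + 171 → P* = 19, Q* = 285.
With the tax collected from suppliers, supply shifts: Qs = 6(P − 23) + 171.
New equilibrium: buyers pay 32.8, suppliers receive 9.8, Q = 229.8. (Wedge: Pb − Ps = 23.)
Burden on buyers: 13.8; on suppliers: 9.2. (They sum to 23.)

Buyers bear 13.8 per kilogram; suppliers bear 9.2 per kilogram.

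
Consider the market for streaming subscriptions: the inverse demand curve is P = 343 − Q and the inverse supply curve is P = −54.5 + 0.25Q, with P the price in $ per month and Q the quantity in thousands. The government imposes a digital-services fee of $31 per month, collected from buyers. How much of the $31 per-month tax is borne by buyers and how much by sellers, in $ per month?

Buyers bear $24.8 per month; sellers bear $6.2 per month.

Inverting to Q(P) form: Qd = 343 − P; Qs = 4P + 218.
Without the tax, 343 − P = 4P + 218 gives 5P = 125, so P* = $25 and Q* = 318.
With the tax collected from buyers, demand (in seller-price terms) shifts: Qd = 343 − (P + 31).
New equilibrium: buyers pay $49.8, sellers receive $18.8, Q = 293.2. (Wedge: Pb − Ps = 31.)
Burden on buyers: $24.8; on sellers: $6.2. (They sum to $31.)
The less price-elastic side of the market bears the larger share of a per-unit tax.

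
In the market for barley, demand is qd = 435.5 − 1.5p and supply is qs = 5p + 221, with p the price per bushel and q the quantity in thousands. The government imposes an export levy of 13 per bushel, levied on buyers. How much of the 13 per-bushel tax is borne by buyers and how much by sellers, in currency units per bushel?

Before the tax: set 435.5 − 1.5p = 5p + 221 → p* = 33, q* = 386.
With the tax collected from buyers, demand (in seller-price terms) shifts: qd = 435.5 − 1.5(p + 13).
New equilibrium: buyers pay 43, sellers receive 30, q = 371. (Wedge: pb − ps = 13.)
Burden on buyers: 10; on sellers: 3. (They sum to 13.)

Buyers bear 10 per bushel; sellers bear 3 per bushel.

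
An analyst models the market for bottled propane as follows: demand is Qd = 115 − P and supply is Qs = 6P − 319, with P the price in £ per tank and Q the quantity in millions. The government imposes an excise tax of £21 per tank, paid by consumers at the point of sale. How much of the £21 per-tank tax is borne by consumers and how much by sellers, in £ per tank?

Consumers bear £18 per tank; sellers bear £3 per tank.

Without the tax, 115 − P = 6P − 319 gives 7P = 434, so P* = £62 and Q* = 53.
With the tax collected from consumers, demand (in seller-price terms) shifts: Qd = 115 − (P + 21).
Solving gives Q = 35 with consumers paying £80 and sellers receiving £59 (the £21 wedge).
Burden on consumers: £18; on sellers: £3. (They sum to £21.)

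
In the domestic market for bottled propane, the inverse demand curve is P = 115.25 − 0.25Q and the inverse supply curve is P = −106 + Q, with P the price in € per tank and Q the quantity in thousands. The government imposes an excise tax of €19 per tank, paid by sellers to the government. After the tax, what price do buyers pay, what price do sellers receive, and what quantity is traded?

Rewrite in direct form: Qd = 461 − 4P and Qs = P + 106.
Before the tax: set 461 − 4P = P + 106 → P* = €71, Q* = 177.
With the tax collected from sellers, supply shifts: Qs = (P − 19) + 106.
New equilibrium: buyers pay €74.8, sellers receive €55.8, Q = 161.8. (Wedge: Pb − Ps = 19.)
The less price-elastic side of the market bears the larger share of a per-unit tax.

Buyers pay €74.8; sellers receive €55.8; quantity = 161.8.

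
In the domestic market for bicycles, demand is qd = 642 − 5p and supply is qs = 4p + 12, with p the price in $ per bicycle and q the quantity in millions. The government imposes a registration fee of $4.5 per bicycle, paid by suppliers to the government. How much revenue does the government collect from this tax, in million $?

Tax revenue = $1269 million.

Without the tax, 642 − 5p = 4p + 12 gives 9p = 630, so p* = $70 and q* = 292.
With the tax collected from suppliers, supply shifts: qs = 4(p − 4.5) + 12.
Solving gives q = 282 with consumers paying $72 and suppliers receiving $67.5 (the $4.5 wedge).
Revenue = t · Q = 4.5 · 282 = $1269.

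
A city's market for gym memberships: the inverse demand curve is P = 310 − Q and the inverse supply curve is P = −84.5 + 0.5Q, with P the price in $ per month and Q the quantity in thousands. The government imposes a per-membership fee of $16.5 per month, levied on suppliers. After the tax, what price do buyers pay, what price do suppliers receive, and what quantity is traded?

Buyers pay $58; suppliers receive $41.5; quantity = 252.

Rewrite in direct form: Qd = 310 − P and Qs = 2P + 169.
Before the tax: set 310 − P = 2P + 169 → P* = $47, Q* = 263.
With the tax collected from suppliers, supply shifts: Qs = 2(P − 16.5) + 169.
New equilibrium: buyers pay $58, suppliers receive $41.5, Q = 252. (Wedge: Pb − Ps = 16.5.)
The less price-elastic side of the market bears the larger share of a per-unit tax.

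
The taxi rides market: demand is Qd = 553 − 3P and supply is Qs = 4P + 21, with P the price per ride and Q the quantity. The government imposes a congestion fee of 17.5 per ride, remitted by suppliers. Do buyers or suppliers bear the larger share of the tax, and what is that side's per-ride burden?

Buyers bear the larger share: 10 per ride.

Without the tax, 553 − 3P = 4P + 21 gives 7P = 532, so P* = 76 and Q* = 325.
With the tax collected from suppliers, supply shifts: Qs = 4(P − 17.5) + 21.
Solving gives Q = 295 with buyers paying 86 and suppliers receiving 68.5 (the 17.5 wedge).
Per-ride burden: buyers 10, suppliers 7.5.
Buyers take the larger share because demand is less price-elastic here (demand slope 3 vs supply slope 4).
The less price-elastic side of the market bears the larger share of a per-unit tax.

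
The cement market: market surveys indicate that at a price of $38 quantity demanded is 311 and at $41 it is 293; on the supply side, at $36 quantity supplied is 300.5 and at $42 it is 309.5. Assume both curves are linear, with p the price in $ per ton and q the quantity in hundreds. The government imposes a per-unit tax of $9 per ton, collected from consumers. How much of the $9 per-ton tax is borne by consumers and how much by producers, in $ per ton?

Consumers bear $1.8 per ton; producers bear $7.2 per ton.

Demand slope: (293 − 311)/(41 − 38) = -6, so qd = 539 − 6p.
Supply slope: (309.5 − 300.5)/(42 − 36) = 1.5, so qs = 1.5p + 246.5.
Without the tax, 539 − 6p = 1.5p + 246.5 gives 7.5p = 292.5, so p* = $39 and q* = 305.
With the tax collected from consumers, demand (in seller-price terms) shifts: qd = 539 − 6(p + 9).
New equilibrium: consumers pay $40.8, producers receive $31.8, q = 294.2. (Wedge: pb − ps = 9.)
Burden on consumers: $1.8; on producers: $7.2. (They sum to $9.)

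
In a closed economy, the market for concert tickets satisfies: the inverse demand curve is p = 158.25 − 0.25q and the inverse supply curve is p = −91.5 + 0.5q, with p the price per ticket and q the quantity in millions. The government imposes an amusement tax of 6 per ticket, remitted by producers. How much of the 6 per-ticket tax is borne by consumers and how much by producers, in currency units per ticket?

Inverting to q(p) form: qd = 633 − 4p; qs = 2p + 183.
Before the tax: set 633 − 4p = 2p + 183 → p* = 75, q* = 333.
With the tax collected from producers, supply shifts: qs = 2(p − 6) + 183.
New equilibrium: consumers pay 77, producers receive 71, q = 325. (Wedge: pb − ps = 6.)
Burden on consumers: 2; on producers: 4. (They sum to 6.)
The less price-elastic side of the market bears the larger share of a per-unit tax.

Consumers bear 2 per ticket; producers bear 4 per ticket.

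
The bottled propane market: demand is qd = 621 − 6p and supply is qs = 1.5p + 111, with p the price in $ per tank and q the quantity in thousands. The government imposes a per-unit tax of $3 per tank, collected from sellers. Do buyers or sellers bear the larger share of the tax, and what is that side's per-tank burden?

Without the tax, 621 − 6p = 1.5p + 111 gives 7.5p = 510, so p* = $68 and q* = 213.
With the tax collected from sellers, supply shifts: qs = 1.5(p − 3) + 111.
New equilibrium: buyers pay $68.6, sellers receive $65.6, q = 209.4. (Wedge: pb − ps = 3.)
Per-tank burden: buyers $0.6, sellers $2.4.
Sellers take the larger share because supply is less price-elastic here (demand slope 6 vs supply slope 1.5).

Sellers bear the larger share: $2.4 per tank.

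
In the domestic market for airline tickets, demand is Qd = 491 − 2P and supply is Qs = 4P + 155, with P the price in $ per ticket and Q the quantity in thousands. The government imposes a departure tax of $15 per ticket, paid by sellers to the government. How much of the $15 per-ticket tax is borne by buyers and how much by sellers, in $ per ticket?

Buyers bear $10 per ticket; sellers bear $5 per ticket.

Before the tax: set 491 − 2P = 4P + 155 → P* = $56, Q* = 379.
With the tax collected from sellers, supply shifts: Qs = 4(P − 15) + 155.
New equilibrium: buyers pay $66, sellers receive $51, Q = 359. (Wedge: Pb − Ps = 15.)
Burden on buyers: $10; on sellers: $5. (They sum to $15.)
The less price-elastic side of the market bears the larger share of a per-unit tax.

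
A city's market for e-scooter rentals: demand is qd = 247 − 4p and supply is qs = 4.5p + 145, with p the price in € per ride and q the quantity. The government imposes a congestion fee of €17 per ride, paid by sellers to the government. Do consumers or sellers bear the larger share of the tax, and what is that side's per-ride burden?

Without the tax, 247 − 4p = 4.5p + 145 gives 8.5p = 102, so p* = €12 and q* = 199.
With the tax collected from sellers, supply shifts: qs = 4.5(p − 17) + 145.
New equilibrium: consumers pay €21, sellers receive €4, q = 163. (Wedge: pb − ps = 17.)
Per-ride burden: consumers €9, sellers €8.
Consumers take the larger share because demand is less price-elastic here (demand slope 4 vs supply slope 4.5).

Consumers bear the larger share: €9 per ride.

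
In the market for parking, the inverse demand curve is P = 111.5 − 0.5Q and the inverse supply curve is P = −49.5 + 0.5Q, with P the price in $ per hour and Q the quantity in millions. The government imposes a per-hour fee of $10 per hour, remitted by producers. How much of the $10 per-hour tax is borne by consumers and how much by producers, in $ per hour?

Rewrite in direct form: Qd = 223 − 2P and Qs = 2P + 99.
Without the tax, 223 − 2P = 2P + 99 gives 4P = 124, so P* = $31 and Q* = 161.
With the tax collected from producers, supply shifts: Qs = 2(P − 10) + 99.
Solving gives Q = 151 with consumers paying $36 and producers receiving $26 (the $10 wedge).
Burden on consumers: $5; on producers: $5. (They sum to $10.)
The less price-elastic side of the market bears the larger share of a per-unit tax.

Consumers bear $5 per hour; producers bear $5 per hour.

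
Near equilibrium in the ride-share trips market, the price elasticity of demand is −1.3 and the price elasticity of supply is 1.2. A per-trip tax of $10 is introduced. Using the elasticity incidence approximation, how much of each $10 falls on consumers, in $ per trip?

Incidence ratio: consumers' share ≈ εs / (εs + |εd|) = 1.2 / (1.2 + 1.3) = 0.48.
So consumers bear ≈ 0.48 × $10 = $4.8; sellers bear $5.2.

Consumers bear ≈ $4.8 per trip.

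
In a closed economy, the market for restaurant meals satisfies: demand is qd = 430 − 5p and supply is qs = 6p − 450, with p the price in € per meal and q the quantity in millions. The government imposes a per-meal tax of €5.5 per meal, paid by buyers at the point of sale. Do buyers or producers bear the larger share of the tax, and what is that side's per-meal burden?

Buyers bear the larger share: €3 per meal.

Before the tax: set 430 − 5p = 6p − 450 → p* = €80, q* = 30.
With the tax collected from buyers, demand (in seller-price terms) shifts: qd = 430 − 5(p + 5.5).
Solving gives q = 15 with buyers paying €83 and producers receiving €77.5 (the €5.5 wedge).
Per-meal burden: buyers €3, producers €2.5.
Buyers take the larger share because demand is less price-elastic here (demand slope 5 vs supply slope 6).
The less price-elastic side of the market bears the larger share of a per-unit tax.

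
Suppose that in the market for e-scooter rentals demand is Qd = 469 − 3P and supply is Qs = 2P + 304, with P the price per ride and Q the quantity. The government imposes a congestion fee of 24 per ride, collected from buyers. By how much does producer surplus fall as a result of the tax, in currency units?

Without the tax, 469 − 3P = 2P + 304 gives 5P = 165, so P* = 33 and Q* = 370.
With the tax collected from buyers, demand (in seller-price terms) shifts: Qd = 469 − 3(P + 24).
Solving gives Q = 341.2 with buyers paying 42.6 and sellers receiving 18.6 (the 24 wedge).
ΔPS is the trapezoid between Q = 341.2 and Q = 370 of height 14.4: ½ · (370 + 341.2) · 14.4 = 5120.64.

Producer surplus falls by 5120.64.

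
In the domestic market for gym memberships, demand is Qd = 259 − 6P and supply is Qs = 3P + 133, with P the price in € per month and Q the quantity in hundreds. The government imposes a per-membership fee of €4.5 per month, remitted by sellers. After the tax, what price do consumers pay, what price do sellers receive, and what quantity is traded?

Without the tax, 259 − 6P = 3P + 133 gives 9P = 126, so P* = €14 and Q* = 175.
With the tax collected from sellers, supply shifts: Qs = 3(P − 4.5) + 133.
New equilibrium: consumers pay €15.5, sellers receive €11, Q = 166. (Wedge: Pb − Ps = 4.5.)
The less price-elastic side of the market bears the larger share of a per-unit tax.

Consumers pay €15.5; sellers receive €11; quantity = 166.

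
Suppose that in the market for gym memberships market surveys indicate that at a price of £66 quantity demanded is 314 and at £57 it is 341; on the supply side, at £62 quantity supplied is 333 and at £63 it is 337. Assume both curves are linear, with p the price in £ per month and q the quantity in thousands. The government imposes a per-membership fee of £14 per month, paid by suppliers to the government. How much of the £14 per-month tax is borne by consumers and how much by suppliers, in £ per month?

Consumers bear £8 per month; suppliers bear £6 per month.

Demand slope: (341 − 314)/(57 − 66) = -3, so qd = 512 − 3p.
Supply slope: (337 − 333)/(63 − 62) = 4, so qs = 4p + 85.
Without the tax, 512 − 3p = 4p + 85 gives 7p = 427, so p* = £61 and q* = 329.
With the tax collected from suppliers, supply shifts: qs = 4(p − 14) + 85.
New equilibrium: consumers pay £69, suppliers receive £55, q = 305. (Wedge: pb − ps = 14.)
Burden on consumers: £8; on suppliers: £6. (They sum to £14.)
The less price-elastic side of the market bears the larger share of a per-unit tax.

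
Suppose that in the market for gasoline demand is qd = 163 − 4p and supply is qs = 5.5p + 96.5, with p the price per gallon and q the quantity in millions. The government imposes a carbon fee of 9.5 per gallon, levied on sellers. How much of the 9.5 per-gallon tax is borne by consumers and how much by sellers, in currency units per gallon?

Without the tax, 163 − 4p = 5.5p + 96.5 gives 9.5p = 66.5, so p* = 7 and q* = 135.
With the tax collected from sellers, supply shifts: qs = 5.5(p − 9.5) + 96.5.
New equilibrium: consumers pay 12.5, sellers receive 3, q = 113. (Wedge: pb − ps = 9.5.)
Burden on consumers: 5.5; on sellers: 4. (They sum to 9.5.)
The less price-elastic side of the market bears the larger share of a per-unit tax.

Consumers bear 5.5 per gallon; sellers bear 4 per gallon.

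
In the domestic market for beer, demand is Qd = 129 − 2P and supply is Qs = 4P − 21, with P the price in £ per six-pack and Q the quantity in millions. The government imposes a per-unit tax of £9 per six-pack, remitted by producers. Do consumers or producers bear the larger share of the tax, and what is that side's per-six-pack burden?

Before the tax: set 129 − 2P = 4P − 21 → P* = £25, Q* = 79.
With the tax collected from producers, supply shifts: Qs = 4(P − 9) − 21.
New equilibrium: consumers pay £31, producers receive £22, Q = 67. (Wedge: Pb − Ps = 9.)
Per-six-pack burden: consumers £6, producers £3.
Consumers take the larger share because demand is less price-elastic here (demand slope 2 vs supply slope 4).
The less price-elastic side of the market bears the larger share of a per-unit tax.

Consumers bear the larger share: £6 per six-pack.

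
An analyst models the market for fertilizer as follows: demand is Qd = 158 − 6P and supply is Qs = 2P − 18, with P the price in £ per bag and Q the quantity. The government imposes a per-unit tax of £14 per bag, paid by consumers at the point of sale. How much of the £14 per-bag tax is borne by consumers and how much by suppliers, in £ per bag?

Without the tax, 158 − 6P = 2P − 18 gives 8P = 176, so P* = £22 and Q* = 26.
With the tax collected from consumers, demand (in seller-price terms) shifts: Qd = 158 − 6(P + 14).
New equilibrium: consumers pay £25.5, suppliers receive £11.5, Q = 5. (Wedge: Pb − Ps = 14.)
Burden on consumers: £3.5; on suppliers: £10.5. (They sum to £14.)
The less price-elastic side of the market bears the larger share of a per-unit tax.

Consumers bear £3.5 per bag; suppliers bear £10.5 per bag.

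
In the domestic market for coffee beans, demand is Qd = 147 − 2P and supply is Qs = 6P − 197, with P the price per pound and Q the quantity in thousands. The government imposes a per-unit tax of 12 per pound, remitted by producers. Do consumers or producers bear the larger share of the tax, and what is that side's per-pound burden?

Consumers bear the larger share: 9 per pound.

Without the tax, 147 − 2P = 6P − 197 gives 8P = 344, so P* = 43 and Q* = 61.
With the tax collected from producers, supply shifts: Qs = 6(P − 12) − 197.
Solving gives Q = 43 with consumers paying 52 and producers receiving 40 (the 12 wedge).
Per-pound burden: consumers 9, producers 3.
Consumers take the larger share because demand is less price-elastic here (demand slope 2 vs supply slope 6).
The less price-elastic side of the market bears the larger share of a per-unit tax.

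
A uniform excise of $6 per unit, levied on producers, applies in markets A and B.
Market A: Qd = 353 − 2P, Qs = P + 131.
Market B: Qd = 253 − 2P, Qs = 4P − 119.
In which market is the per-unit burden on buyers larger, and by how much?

Market B, by $2.

Market A: pre-tax P* = $74, Q* = 205; post-tax Q = 201; per-unit burden on buyers = $2.
Market B: pre-tax P* = $62, Q* = 129; post-tax Q = 121; per-unit burden on buyers = $4.
Difference: $2 vs $4 → market B is larger by $2.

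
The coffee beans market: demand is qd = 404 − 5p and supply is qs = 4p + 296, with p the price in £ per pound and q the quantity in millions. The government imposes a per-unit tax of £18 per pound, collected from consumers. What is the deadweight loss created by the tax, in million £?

Without the tax, 404 − 5p = 4p + 296 gives 9p = 108, so p* = £12 and q* = 344.
With the tax collected from consumers, demand (in seller-price terms) shifts: qd = 404 − 5(p + 18).
New equilibrium: consumers pay £20, suppliers receive £2, q = 304. (Wedge: pb − ps = 18.)
Quantity falls by |ΔQ| = |344 − 304| = 40.
DWL = ½ · t · |ΔQ| = ½ · 18 · 40 = £360.

Deadweight loss = £360 million.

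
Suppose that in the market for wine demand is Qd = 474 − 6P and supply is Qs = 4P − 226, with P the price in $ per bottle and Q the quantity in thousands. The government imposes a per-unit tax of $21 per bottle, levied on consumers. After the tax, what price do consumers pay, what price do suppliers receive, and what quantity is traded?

Consumers pay $78.4; suppliers receive $57.4; quantity = 3.6.

Before the tax: set 474 − 6P = 4P − 226 → P* = $70, Q* = 54.
With the tax collected from consumers, demand (in seller-price terms) shifts: Qd = 474 − 6(P + 21).
Solving gives Q = 3.6 with consumers paying $78.4 and suppliers receiving $57.4 (the $21 wedge).
The less price-elastic side of the market bears the larger share of a per-unit tax.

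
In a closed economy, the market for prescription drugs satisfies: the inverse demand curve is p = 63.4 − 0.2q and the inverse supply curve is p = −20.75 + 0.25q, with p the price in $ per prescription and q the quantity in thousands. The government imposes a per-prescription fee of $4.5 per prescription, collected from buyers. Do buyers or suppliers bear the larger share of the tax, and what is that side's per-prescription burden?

Inverting to q(p) form: qd = 317 − 5p; qs = 4p + 83.
Without the tax, 317 − 5p = 4p + 83 gives 9p = 234, so p* = $26 and q* = 187.
With the tax collected from buyers, demand (in seller-price terms) shifts: qd = 317 − 5(p + 4.5).
Solving gives q = 177 with buyers paying $28 and suppliers receiving $23.5 (the $4.5 wedge).
Per-prescription burden: buyers $2, suppliers $2.5.
Suppliers take the larger share because supply is less price-elastic here (demand slope 5 vs supply slope 4).
The less price-elastic side of the market bears the larger share of a per-unit tax.

Suppliers bear the larger share: $2.5 per prescription.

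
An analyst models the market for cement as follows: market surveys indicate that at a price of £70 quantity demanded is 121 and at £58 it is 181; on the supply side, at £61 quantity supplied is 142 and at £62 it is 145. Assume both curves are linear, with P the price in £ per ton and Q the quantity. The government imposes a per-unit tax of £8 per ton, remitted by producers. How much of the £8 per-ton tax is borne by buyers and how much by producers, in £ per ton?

Demand slope: (181 − 121)/(58 − 70) = -5, so Qd = 471 − 5P.
Supply slope: (145 − 142)/(62 − 61) = 3, so Qs = 3P − 41.
Before the tax: set 471 − 5P = 3P − 41 → P* = £64, Q* = 151.
With the tax collected from producers, supply shifts: Qs = 3(P − 8) − 41.
Solving gives Q = 136 with buyers paying £67 and producers receiving £59 (the £8 wedge).
Burden on buyers: £3; on producers: £5. (They sum to £8.)
The less price-elastic side of the market bears the larger share of a per-unit tax.

Buyers bear £3 per ton; producers bear £5 per ton.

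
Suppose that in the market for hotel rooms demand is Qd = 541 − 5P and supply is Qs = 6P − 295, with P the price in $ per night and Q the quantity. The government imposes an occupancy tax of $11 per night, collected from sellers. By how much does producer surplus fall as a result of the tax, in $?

Producer surplus falls by $730.

Without the tax, 541 − 5P = 6P − 295 gives 11P = 836, so P* = $76 and Q* = 161.
With the tax collected from sellers, supply shifts: Qs = 6(P − 11) − 295.
Solving gives Q = 131 with buyers paying $82 and sellers receiving $71 (the $11 wedge).
ΔPS is the trapezoid between Q = 131 and Q = 161 of height $5: ½ · (161 + 131) · 5 = $730.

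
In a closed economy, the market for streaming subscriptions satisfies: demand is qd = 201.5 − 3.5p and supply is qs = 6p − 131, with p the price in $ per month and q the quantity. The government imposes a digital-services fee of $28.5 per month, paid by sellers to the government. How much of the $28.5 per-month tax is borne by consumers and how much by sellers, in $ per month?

Before the tax: set 201.5 − 3.5p = 6p − 131 → p* = $35, q* = 79.
With the tax collected from sellers, supply shifts: qs = 6(p − 28.5) − 131.
Solving gives q = 16 with consumers paying $53 and sellers receiving $24.5 (the $28.5 wedge).
Burden on consumers: $18; on sellers: $10.5. (They sum to $28.5.)
The less price-elastic side of the market bears the larger share of a per-unit tax.

Consumers bear $18 per month; sellers bear $10.5 per month.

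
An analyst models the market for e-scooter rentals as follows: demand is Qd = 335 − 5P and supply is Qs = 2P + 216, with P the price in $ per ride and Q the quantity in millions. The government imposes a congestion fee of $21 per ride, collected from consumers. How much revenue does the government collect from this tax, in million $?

Tax revenue = $4620 million.

Without the tax, 335 − 5P = 2P + 216 gives 7P = 119, so P* = $17 and Q* = 250.
With the tax collected from consumers, demand (in seller-price terms) shifts: Qd = 335 − 5(P + 21).
Solving gives Q = 220 with consumers paying $23 and producers receiving $2 (the $21 wedge).
Revenue = t · Q = 21 · 220 = $4620.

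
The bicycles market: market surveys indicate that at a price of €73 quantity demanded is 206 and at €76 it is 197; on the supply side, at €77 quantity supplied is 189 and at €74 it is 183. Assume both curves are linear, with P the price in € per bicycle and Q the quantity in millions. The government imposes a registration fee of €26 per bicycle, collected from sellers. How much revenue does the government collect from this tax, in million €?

Demand slope: (197 − 206)/(76 − 73) = -3, so Qd = 425 − 3P.
Supply slope: (183 − 189)/(74 − 77) = 2, so Qs = 2P + 35.
Before the tax: set 425 − 3P = 2P + 35 → P* = €78, Q* = 191.
With the tax collected from sellers, supply shifts: Qs = 2(P − 26) + 35.
Solving gives Q = 159.8 with consumers paying €88.4 and sellers receiving €62.4 (the €26 wedge).
Revenue = t · Q = 26 · 159.8 = €4154.8.

Tax revenue = €4154.8 million.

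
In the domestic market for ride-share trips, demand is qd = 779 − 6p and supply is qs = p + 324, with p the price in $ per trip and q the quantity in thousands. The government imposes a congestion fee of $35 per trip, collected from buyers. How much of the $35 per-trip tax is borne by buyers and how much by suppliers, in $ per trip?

Buyers bear $5 per trip; suppliers bear $30 per trip.

Without the tax, 779 − 6p = p + 324 gives 7p = 455, so p* = $65 and q* = 389.
With the tax collected from buyers, demand (in seller-price terms) shifts: qd = 779 − 6(p + 35).
New equilibrium: buyers pay $70, suppliers receive $35, q = 359. (Wedge: pb − ps = 35.)
Burden on buyers: $5; on suppliers: $30. (They sum to $35.)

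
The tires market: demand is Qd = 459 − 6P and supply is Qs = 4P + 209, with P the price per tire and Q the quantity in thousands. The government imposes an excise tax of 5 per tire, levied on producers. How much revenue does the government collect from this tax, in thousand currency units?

Tax revenue = 1485 thousand.

Without the tax, 459 − 6P = 4P + 209 gives 10P = 250, so P* = 25 and Q* = 309.
With the tax collected from producers, supply shifts: Qs = 4(P − 5) + 209.
Solving gives Q = 297 with consumers paying 27 and producers receiving 22 (the 5 wedge).
Revenue = t · Q = 5 · 297 = 1485.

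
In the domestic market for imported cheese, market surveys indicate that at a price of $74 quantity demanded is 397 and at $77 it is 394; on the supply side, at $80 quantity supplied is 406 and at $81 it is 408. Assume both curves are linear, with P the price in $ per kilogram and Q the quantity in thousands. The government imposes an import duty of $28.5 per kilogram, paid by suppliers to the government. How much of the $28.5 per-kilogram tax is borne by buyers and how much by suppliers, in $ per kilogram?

Demand slope: (394 − 397)/(77 − 74) = -1, so Qd = 471 − P.
Supply slope: (408 − 406)/(81 − 80) = 2, so Qs = 2P + 246.
Before the tax: set 471 − P = 2P + 246 → P* = $75, Q* = 396.
With the tax collected from suppliers, supply shifts: Qs = 2(P − 28.5) + 246.
Solving gives Q = 377 with buyers paying $94 and suppliers receiving $65.5 (the $28.5 wedge).
Burden on buyers: $19; on suppliers: $9.5. (They sum to $28.5.)

Buyers bear $19 per kilogram; suppliers bear $9.5 per kilogram.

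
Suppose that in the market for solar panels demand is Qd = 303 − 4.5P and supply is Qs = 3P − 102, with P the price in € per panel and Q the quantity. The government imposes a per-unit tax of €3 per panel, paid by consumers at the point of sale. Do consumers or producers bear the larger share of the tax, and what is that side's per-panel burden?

Without the tax, 303 − 4.5P = 3P − 102 gives 7.5P = 405, so P* = €54 and Q* = 60.
With the tax collected from consumers, demand (in seller-price terms) shifts: Qd = 303 − 4.5(P + 3).
Solving gives Q = 54.6 with consumers paying €55.2 and producers receiving €52.2 (the €3 wedge).
Per-panel burden: consumers €1.2, producers €1.8.
Producers take the larger share because supply is less price-elastic here (demand slope 4.5 vs supply slope 3).
The less price-elastic side of the market bears the larger share of a per-unit tax.

Producers bear the larger share: €1.8 per panel.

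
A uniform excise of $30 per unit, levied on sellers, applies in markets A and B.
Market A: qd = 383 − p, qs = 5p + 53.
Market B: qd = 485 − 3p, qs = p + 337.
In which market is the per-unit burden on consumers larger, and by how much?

Market A: pre-tax p* = $55, q* = 328; post-tax q = 303; per-unit burden on consumers = $25.
Market B: pre-tax p* = $37, q* = 374; post-tax q = 351.5; per-unit burden on consumers = $7.5.
Difference: $25 vs $7.5 → market A is larger by $17.5.

Market A, by $17.5.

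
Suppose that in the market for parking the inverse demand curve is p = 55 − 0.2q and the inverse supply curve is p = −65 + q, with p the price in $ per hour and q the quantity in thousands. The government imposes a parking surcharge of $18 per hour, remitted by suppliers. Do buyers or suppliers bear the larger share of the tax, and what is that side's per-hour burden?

Suppliers bear the larger share: $15 per hour.

Rewrite in direct form: qd = 275 − 5p and qs = p + 65.
Before the tax: set 275 − 5p = p + 65 → p* = $35, q* = 100.
With the tax collected from suppliers, supply shifts: qs = (p − 18) + 65.
Solving gives q = 85 with buyers paying $38 and suppliers receiving $20 (the $18 wedge).
Per-hour burden: buyers $3, suppliers $15.
Suppliers take the larger share because supply is less price-elastic here (demand slope 5 vs supply slope 1).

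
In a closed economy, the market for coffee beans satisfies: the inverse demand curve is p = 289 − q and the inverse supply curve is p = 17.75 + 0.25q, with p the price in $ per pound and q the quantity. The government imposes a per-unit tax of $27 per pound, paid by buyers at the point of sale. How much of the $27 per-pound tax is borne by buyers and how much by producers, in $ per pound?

Buyers bear $21.6 per pound; producers bear $5.4 per pound.

Inverting to q(p) form: qd = 289 − p; qs = 4p − 71.
Without the tax, 289 − p = 4p − 71 gives 5p = 360, so p* = $72 and q* = 217.
With the tax collected from buyers, demand (in seller-price terms) shifts: qd = 289 − (p + 27).
New equilibrium: buyers pay $93.6, producers receive $66.6, q = 195.4. (Wedge: pb − ps = 27.)
Burden on buyers: $21.6; on producers: $5.4. (They sum to $27.)
The less price-elastic side of the market bears the larger share of a per-unit tax.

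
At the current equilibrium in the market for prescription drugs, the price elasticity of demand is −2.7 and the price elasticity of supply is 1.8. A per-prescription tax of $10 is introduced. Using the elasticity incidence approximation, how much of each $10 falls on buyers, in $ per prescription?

Buyers bear ≈ $4 per prescription.

Incidence ratio: buyers' share ≈ εs / (εs + |εd|) = 1.8 / (1.8 + 2.7) = 0.4.
So buyers bear ≈ 0.4 × $10 = $4; sellers bear $6.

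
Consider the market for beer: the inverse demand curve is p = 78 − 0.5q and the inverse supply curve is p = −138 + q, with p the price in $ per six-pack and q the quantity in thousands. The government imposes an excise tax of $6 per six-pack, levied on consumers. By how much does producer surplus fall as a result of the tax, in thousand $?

Producer surplus falls by $568 thousand.

Rewrite in direct form: qd = 156 − 2p and qs = p + 138.
Before the tax: set 156 − 2p = p + 138 → p* = $6, q* = 144.
With the tax collected from consumers, demand (in seller-price terms) shifts: qd = 156 − 2(p + 6).
New equilibrium: consumers pay $8, producers receive $2, q = 140. (Wedge: pb − ps = 6.)
ΔPS is the trapezoid between Q = 140 and Q = 144 of height $4: ½ · (144 + 140) · 4 = $568.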